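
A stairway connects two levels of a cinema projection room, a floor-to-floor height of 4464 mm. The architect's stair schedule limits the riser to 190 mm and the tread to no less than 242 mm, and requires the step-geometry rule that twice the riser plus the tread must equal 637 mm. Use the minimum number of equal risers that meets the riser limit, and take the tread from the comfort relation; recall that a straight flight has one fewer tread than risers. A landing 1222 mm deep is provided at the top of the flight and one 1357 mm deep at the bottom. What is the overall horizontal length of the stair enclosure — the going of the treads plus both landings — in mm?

8674 mm

⌈4464/190⌉ = 24 risers.
R = 4464 ÷ 24 = 186 mm.
T = 637 − 2·186 = 265 mm, which satisfies the 242 mm minimum.
Treads = 24 − 1 = 23; going = 23 × 265 = 6095 mm.
Enclosure = 6095 + 1222 + 1357 = 8674 mm.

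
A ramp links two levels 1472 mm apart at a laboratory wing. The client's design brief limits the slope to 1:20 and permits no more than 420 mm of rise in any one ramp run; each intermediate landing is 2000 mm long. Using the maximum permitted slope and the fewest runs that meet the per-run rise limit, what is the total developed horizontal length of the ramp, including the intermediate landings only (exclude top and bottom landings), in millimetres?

35440 mm

At most 420 each: 1472/420 = 3.50, giving 4 ramp runs. That means 3 intermediate landings.
Ramp run (horizontal) at 1:20: 1472 × 20 = 29440 mm.
Intermediate landings: 3 × 2000 = 6000 mm.
Developed length = 29440 + 6000 = 35440 mm.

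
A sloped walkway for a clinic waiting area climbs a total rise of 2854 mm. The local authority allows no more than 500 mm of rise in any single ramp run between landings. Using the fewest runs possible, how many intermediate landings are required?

5 intermediate landings

⌈2854/500⌉ = 6 ramp runs.
6 runs are separated by 5 intermediate landings.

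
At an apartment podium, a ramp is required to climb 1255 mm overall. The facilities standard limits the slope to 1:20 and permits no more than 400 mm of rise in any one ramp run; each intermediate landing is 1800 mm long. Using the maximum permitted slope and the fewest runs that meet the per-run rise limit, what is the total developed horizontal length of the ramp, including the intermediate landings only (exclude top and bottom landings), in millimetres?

1255 / 400 = 3.14, so 4 ramp runs are needed. That means 3 intermediate landings.
Ramp run (horizontal) at 1:20: 1255 × 20 = 25100 mm.
Intermediate landings: 3 × 1800 = 5400 mm.
Developed length = 25100 + 5400 = 30500 mm.

30500 mm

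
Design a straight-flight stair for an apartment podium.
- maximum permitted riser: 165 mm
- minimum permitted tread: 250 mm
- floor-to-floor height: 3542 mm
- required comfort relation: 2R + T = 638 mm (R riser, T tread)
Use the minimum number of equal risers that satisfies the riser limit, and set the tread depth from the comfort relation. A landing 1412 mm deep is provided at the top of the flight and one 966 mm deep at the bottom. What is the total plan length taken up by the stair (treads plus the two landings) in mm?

3542 / 165 = 21.467 → round up to 22 risers.
Each riser is 3542/22 = 161 mm (≤ 165 mm).
T = 638 − 2·161 = 316 mm, which satisfies the 250 mm minimum.
Treads = 22 − 1 = 21; going = 21 × 316 = 6636 mm.
Add landings: 6636 + 1412 + 966 = 9014 mm.

9014 mm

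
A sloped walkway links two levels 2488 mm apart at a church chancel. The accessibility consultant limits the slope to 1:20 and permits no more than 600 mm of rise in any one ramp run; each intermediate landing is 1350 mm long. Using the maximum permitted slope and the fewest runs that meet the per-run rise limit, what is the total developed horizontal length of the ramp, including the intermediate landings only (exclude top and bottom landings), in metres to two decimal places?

55.16 m

⌈2488/600⌉ = 5 ramp runs. That means 4 intermediate landings.
Ramp run (horizontal) at 1:20: 2488 × 20 = 49760 mm.
Intermediate landings: 4 × 1350 = 5400 mm.
Developed length = 49760 + 5400 = 55160 mm.
= 55.16 m.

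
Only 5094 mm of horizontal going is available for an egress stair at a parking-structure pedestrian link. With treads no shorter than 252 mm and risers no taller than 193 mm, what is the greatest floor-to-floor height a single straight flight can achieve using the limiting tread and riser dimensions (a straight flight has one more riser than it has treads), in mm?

4053 mm

Treads that fit: ⌊5094 / 252⌋ = 20.
Risers = treads + 1 = 21.
Maximum height = 21 × 193 = 4053 mm.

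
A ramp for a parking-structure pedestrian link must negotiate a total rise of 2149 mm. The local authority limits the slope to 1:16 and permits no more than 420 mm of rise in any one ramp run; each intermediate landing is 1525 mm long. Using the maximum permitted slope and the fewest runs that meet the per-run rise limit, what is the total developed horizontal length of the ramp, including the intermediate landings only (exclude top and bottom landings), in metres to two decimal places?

42.01 m

⌈2149/420⌉ = 6 ramp runs. That means 5 intermediate landings.
Ramp run (horizontal) at 1:16: 2149 × 16 = 34384 mm.
5 intermediate landings contribute 5 × 1525 = 7625 mm.
Developed length = 34384 + 7625 = 42009 mm.
= 42.01 m.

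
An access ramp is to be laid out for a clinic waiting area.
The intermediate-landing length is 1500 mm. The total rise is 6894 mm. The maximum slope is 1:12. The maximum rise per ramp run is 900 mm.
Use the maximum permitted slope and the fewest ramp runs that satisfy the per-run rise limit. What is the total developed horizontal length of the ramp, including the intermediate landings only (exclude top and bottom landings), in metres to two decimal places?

⌈6894/900⌉ = 8 ramp runs. That means 7 intermediate landings.
Ramp run (horizontal) at 1:12: 6894 × 12 = 82728 mm.
Intermediate landings: 7 × 1500 = 10500 mm.
Developed length = 82728 + 10500 = 93228 mm.
= 93.23 m.

93.23 m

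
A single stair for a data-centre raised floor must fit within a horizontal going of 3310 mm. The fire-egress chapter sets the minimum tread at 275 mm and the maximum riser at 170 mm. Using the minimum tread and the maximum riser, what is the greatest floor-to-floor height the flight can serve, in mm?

Treads that fit: ⌊3310 / 275⌋ = 12.
Risers = treads + 1 = 13.
Maximum height = 13 × 170 = 2210 mm.

2210 mm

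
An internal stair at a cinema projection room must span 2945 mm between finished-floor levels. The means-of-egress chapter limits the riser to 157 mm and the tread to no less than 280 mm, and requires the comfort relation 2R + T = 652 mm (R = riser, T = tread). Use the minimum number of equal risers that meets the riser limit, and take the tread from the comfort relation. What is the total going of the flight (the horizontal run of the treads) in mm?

⌈2945/157⌉ = 19 risers.
Each riser is 2945/19 = 155 mm (≤ 157 mm).
Tread T = 652 − 2 × 155 = 342 mm (≥ 280 mm).
Going = (19 − 1) × 342 = 6156 mm.

6156 mm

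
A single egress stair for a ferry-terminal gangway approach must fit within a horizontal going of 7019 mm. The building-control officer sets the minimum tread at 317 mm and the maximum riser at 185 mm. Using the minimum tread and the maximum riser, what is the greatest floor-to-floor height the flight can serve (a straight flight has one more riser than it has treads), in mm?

4255 mm

Treads that fit: ⌊7019 / 317⌋ = 22.
Risers = treads + 1 = 23.
Maximum height = 23 × 185 = 4255 mm.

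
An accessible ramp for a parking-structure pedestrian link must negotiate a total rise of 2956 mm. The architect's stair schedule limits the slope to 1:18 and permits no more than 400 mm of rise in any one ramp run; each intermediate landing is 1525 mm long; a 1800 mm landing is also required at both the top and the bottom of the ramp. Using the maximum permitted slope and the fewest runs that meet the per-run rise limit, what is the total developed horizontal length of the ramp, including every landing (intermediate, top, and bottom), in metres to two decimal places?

67.48 m

⌈2956/400⌉ = 8 ramp runs. That means 7 intermediate landings.
Horizontal run for 2956 mm of rise at 1:18 is 2956 × 18 = 53208 mm.
7 intermediate landings contribute 7 × 1525 = 10675 mm.
Top and bottom landings: 2 × 1800 = 3600 mm.
Total = 53208 + 10675 + 3600 = 67483 mm.
= 67.48 m.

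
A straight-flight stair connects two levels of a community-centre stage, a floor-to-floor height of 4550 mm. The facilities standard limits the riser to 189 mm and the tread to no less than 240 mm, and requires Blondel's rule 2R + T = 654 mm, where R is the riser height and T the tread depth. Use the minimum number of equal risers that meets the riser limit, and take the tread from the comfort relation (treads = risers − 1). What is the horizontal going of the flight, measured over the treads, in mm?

⌈4550/189⌉ = 25 risers.
Riser R = 4550 / 25 = 182 mm, within the 189 mm limit.
T = 654 − 2·182 = 290 mm, which satisfies the 240 mm minimum.
Going = (25 − 1) × 290 = 6960 mm.

6960 mm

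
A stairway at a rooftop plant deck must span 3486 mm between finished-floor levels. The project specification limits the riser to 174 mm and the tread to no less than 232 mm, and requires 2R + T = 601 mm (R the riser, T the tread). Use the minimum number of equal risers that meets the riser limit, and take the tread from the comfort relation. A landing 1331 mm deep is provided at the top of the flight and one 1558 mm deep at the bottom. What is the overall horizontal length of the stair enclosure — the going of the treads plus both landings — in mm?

At most 174 each: 3486/174 = 20.03, giving 21 risers.
Each riser is 3486/21 = 166 mm (≤ 174 mm).
Tread T = 601 − 2 × 166 = 269 mm (≥ 232 mm).
Treads = 21 − 1 = 20; going = 20 × 269 = 5380 mm.
Enclosure = 5380 + 1331 + 1558 = 8269 mm.

8269 mm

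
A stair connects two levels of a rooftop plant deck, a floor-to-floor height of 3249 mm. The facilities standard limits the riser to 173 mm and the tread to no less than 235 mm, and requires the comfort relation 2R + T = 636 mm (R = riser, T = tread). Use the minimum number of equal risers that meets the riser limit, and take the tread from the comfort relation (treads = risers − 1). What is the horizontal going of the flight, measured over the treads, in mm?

5292 mm

At most 173 each: 3249/173 = 18.78, giving 19 risers.
Each riser is 3249/19 = 171 mm (≤ 173 mm).
Tread T = 636 − 2 × 171 = 294 mm (≥ 235 mm).
Going = (19 − 1) × 294 = 5292 mm.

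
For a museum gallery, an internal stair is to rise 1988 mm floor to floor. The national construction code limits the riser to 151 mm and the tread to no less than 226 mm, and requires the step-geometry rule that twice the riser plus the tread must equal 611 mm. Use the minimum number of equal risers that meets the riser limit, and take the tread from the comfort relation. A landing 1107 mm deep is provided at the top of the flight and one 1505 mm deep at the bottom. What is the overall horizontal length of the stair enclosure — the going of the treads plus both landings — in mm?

6863 mm

⌈1988/151⌉ = 14 risers.
Each riser is 1988/14 = 142 mm (≤ 151 mm).
Tread T = 611 − 2 × 142 = 327 mm (≥ 226 mm).
14 risers give 13 treads; going = 13 × 327 = 4251 mm.
Enclosure = 4251 + 1107 + 1505 = 6863 mm.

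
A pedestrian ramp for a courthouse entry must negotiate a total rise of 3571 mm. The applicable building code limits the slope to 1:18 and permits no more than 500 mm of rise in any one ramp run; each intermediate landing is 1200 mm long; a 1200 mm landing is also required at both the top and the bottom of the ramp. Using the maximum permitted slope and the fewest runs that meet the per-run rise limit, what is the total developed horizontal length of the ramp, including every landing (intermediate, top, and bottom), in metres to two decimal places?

3571 / 500 = 7.142 → round up to 8 ramp runs. That means 7 intermediate landings.
Ramp run (horizontal) at 1:18: 3571 × 18 = 64278 mm.
7 intermediate landings contribute 7 × 1200 = 8400 mm.
Top and bottom landings: 2 × 1200 = 2400 mm.
Total = 64278 + 8400 + 2400 = 75078 mm.
= 75.08 m.

75.08 m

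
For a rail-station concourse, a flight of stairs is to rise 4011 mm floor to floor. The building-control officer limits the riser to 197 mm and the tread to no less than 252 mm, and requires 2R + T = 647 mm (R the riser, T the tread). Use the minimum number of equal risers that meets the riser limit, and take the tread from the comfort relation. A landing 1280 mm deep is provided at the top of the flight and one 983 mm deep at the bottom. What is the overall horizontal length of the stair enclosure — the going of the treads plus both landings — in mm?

At most 197 each: 4011/197 = 20.36, giving 21 risers.
R = 4011 ÷ 21 = 191 mm.
Tread T = 647 − 2 × 191 = 265 mm (≥ 252 mm).
21 risers give 20 treads; going = 20 × 265 = 5300 mm.
Add landings: 5300 + 1280 + 983 = 7563 mm.

7563 mm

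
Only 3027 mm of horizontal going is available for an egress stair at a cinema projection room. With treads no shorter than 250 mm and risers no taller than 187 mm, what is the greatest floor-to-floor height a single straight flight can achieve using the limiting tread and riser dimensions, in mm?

2431 mm

Treads that fit: ⌊3027 / 250⌋ = 12.
Risers = treads + 1 = 13.
Maximum height = 13 × 187 = 2431 mm.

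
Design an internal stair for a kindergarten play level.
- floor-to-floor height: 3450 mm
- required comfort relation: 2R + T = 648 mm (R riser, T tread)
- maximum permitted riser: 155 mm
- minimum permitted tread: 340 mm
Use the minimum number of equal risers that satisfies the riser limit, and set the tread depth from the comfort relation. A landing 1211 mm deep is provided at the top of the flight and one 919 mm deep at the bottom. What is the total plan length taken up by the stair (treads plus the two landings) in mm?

9786 mm

3450 / 155 = 22.258 → round up to 23 risers.
Each riser is 3450/23 = 150 mm (≤ 155 mm).
From 2R + T = 648: T = 648 − 300 = 348 mm.
Treads = 23 − 1 = 22; going = 22 × 348 = 7656 mm.
Enclosure = 7656 + 1211 + 919 = 9786 mm.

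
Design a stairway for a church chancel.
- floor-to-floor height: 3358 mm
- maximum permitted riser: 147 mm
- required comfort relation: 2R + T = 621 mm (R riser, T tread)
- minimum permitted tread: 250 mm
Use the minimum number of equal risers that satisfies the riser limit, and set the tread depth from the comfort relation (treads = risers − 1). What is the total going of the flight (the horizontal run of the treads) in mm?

At most 147 each: 3358/147 = 22.84, giving 23 risers.
Riser R = 3358 / 23 = 146 mm, within the 147 mm limit.
From 2R + T = 621: T = 621 − 292 = 329 mm.
Treads = 23 − 1 = 22; going = 22 × 329 = 7238 mm.

7238 mm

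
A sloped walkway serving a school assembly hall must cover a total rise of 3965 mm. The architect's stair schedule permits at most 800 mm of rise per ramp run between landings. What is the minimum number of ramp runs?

3965 / 800 = 4.96, so 5 ramp runs are needed.

5 runs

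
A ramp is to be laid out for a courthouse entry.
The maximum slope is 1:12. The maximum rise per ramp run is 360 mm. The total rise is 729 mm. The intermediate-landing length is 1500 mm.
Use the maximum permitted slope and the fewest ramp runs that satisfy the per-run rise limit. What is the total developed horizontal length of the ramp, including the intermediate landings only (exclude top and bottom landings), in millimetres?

11748 mm

At most 360 each: 729/360 = 2.02, giving 3 ramp runs. That means 2 intermediate landings.
Ramp run (horizontal) at 1:12: 729 × 12 = 8748 mm.
2 intermediate landings contribute 2 × 1500 = 3000 mm.
Developed length = 8748 + 3000 = 11748 mm.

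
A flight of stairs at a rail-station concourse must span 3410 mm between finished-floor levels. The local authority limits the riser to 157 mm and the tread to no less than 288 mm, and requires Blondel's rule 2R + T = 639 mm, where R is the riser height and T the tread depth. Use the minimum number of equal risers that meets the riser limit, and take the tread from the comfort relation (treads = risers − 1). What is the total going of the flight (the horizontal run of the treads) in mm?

3410 / 157 = 21.720 → round up to 22 risers.
Riser R = 3410 / 22 = 155 mm, within the 157 mm limit.
From 2R + T = 639: T = 639 − 310 = 329 mm.
Treads = 22 − 1 = 21; going = 21 × 329 = 6909 mm.

6909 mm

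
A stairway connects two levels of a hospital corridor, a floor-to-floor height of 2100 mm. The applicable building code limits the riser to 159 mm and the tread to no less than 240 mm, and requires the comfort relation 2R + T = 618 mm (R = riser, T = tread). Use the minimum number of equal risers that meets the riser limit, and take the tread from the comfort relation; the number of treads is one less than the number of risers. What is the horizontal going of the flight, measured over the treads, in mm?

4134 mm

2100 / 159 = 13.21, so 14 risers are needed.
R = 2100 ÷ 14 = 150 mm.
From 2R + T = 618: T = 618 − 300 = 318 mm.
Treads = 14 − 1 = 13; going = 13 × 318 = 4134 mm.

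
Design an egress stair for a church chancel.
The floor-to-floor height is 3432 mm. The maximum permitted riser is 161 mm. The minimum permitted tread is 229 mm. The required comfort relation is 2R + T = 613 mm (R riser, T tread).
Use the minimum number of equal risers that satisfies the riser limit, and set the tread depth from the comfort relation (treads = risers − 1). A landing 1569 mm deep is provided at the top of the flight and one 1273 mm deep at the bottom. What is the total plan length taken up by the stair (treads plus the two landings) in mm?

9163 mm

At most 161 each: 3432/161 = 21.32, giving 22 risers.
R = 3432 ÷ 22 = 156 mm.
From 2R + T = 613: T = 613 − 312 = 301 mm.
Treads = 22 − 1 = 21; going = 21 × 301 = 6321 mm.
Enclosure = 6321 + 1569 + 1273 = 9163 mm.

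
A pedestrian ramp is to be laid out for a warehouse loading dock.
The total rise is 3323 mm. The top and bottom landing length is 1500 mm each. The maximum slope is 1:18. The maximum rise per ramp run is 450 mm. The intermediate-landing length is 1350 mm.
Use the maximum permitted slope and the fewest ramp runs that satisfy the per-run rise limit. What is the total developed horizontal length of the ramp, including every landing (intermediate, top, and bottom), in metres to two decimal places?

⌈3323/450⌉ = 8 ramp runs. That means 7 intermediate landings.
Horizontal run for 3323 mm of rise at 1:18 is 3323 × 18 = 59814 mm.
Intermediate landings: 7 × 1350 = 9450 mm.
Top and bottom landings: 2 × 1500 = 3000 mm.
Total = 59814 + 9450 + 3000 = 72264 mm.
= 72.26 m.

72.26 m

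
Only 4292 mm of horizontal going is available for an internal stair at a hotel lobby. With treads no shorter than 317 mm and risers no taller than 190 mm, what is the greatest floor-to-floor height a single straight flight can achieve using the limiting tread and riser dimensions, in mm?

4292 / 317 = 13.54, so 13 treads fit.
Risers = treads + 1 = 14.
Maximum height = 14 × 190 = 2660 mm.

2660 mm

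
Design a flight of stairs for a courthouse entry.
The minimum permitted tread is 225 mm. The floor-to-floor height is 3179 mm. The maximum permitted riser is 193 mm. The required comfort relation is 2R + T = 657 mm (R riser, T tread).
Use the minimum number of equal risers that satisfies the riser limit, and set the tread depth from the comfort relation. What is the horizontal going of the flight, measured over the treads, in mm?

3179 / 193 = 16.472 → round up to 17 risers.
Each riser is 3179/17 = 187 mm (≤ 193 mm).
From 2R + T = 657: T = 657 − 374 = 283 mm.
17 risers give 16 treads; going = 16 × 283 = 4528 mm.

4528 mm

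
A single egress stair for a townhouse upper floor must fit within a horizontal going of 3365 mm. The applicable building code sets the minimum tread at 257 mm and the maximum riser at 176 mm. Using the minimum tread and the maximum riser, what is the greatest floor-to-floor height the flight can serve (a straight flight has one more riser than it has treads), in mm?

3365 / 257 = 13.09, so 13 treads fit.
Risers = treads + 1 = 14.
Maximum height = 14 × 176 = 2464 mm.

2464 mm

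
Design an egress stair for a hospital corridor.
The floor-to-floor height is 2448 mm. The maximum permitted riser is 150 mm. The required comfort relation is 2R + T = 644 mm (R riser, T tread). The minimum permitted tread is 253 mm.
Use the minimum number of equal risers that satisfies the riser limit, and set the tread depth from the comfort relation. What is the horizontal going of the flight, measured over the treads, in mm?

At most 150 each: 2448/150 = 16.32, giving 17 risers.
R = 2448 ÷ 17 = 144 mm.
Tread T = 644 − 2 × 144 = 356 mm (≥ 253 mm).
Going = (17 − 1) × 356 = 5696 mm.

5696 mm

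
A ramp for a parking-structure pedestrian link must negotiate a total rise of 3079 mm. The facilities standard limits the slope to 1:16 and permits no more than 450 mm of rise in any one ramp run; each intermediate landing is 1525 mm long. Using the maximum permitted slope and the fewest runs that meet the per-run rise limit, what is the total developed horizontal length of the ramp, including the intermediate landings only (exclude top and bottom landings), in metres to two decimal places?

3079 / 450 = 6.842 → round up to 7 ramp runs. That means 6 intermediate landings.
Horizontal run for 3079 mm of rise at 1:16 is 3079 × 16 = 49264 mm.
6 intermediate landings contribute 6 × 1525 = 9150 mm.
Developed length = 49264 + 9150 = 58414 mm.
= 58.41 m.

58.41 m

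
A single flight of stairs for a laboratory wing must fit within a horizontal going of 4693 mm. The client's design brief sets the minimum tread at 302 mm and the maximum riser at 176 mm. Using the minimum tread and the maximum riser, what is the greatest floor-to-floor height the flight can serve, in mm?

2816 mm

Treads that fit: ⌊4693 / 302⌋ = 15.
Risers = treads + 1 = 16.
Maximum height = 16 × 176 = 2816 mm.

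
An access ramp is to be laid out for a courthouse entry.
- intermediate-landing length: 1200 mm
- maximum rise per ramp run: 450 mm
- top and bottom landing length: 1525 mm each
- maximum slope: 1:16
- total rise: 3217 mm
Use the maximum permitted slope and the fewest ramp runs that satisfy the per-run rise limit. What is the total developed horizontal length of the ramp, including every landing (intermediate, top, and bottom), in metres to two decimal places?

At most 450 each: 3217/450 = 7.15, giving 8 ramp runs. That means 7 intermediate landings.
Horizontal run for 3217 mm of rise at 1:16 is 3217 × 16 = 51472 mm.
7 intermediate landings contribute 7 × 1200 = 8400 mm.
Top and bottom landings: 2 × 1525 = 3050 mm.
Total = 51472 + 8400 + 3050 = 62922 mm.
= 62.92 m.

62.92 m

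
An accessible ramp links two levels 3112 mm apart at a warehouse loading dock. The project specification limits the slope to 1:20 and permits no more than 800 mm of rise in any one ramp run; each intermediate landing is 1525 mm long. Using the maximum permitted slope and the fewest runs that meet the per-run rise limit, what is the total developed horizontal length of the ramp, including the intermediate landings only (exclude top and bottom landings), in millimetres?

3112 / 800 = 3.89, so 4 ramp runs are needed. That means 3 intermediate landings.
Horizontal run for 3112 mm of rise at 1:20 is 3112 × 20 = 62240 mm.
Intermediate landings: 3 × 1525 = 4575 mm.
Total developed length = 62240 + 4575 = 66815 mm.

66815 mm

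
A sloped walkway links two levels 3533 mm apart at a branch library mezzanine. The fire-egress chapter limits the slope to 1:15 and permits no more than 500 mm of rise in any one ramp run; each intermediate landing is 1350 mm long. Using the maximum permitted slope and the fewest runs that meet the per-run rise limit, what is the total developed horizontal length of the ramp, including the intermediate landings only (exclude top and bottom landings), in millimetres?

62445 mm

3533 / 500 = 7.066 → round up to 8 ramp runs. That means 7 intermediate landings.
Horizontal run for 3533 mm of rise at 1:15 is 3533 × 15 = 52995 mm.
Intermediate landings: 7 × 1350 = 9450 mm.
Total developed length = 52995 + 9450 = 62445 mm.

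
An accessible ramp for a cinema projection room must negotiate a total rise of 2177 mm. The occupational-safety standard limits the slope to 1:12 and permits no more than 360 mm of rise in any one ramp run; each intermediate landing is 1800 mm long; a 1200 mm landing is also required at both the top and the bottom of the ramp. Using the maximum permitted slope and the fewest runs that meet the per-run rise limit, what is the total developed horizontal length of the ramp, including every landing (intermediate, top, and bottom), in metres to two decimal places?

⌈2177/360⌉ = 7 ramp runs. That means 6 intermediate landings.
Ramp run (horizontal) at 1:12: 2177 × 12 = 26124 mm.
Intermediate landings: 6 × 1800 = 10800 mm.
Top and bottom landings: 2 × 1200 = 2400 mm.
Total = 26124 + 10800 + 2400 = 39324 mm.
= 39.32 m.

39.32 m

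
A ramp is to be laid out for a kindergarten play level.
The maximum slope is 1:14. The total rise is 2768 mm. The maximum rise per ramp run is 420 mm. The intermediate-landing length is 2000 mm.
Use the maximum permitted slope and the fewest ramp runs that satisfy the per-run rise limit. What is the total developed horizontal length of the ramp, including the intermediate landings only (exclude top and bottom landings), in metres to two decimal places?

50.75 m

At most 420 each: 2768/420 = 6.59, giving 7 ramp runs. That means 6 intermediate landings.
Ramp run (horizontal) at 1:14: 2768 × 14 = 38752 mm.
Intermediate landings: 6 × 2000 = 12000 mm.
Total developed length = 38752 + 12000 = 50752 mm.
= 50.75 m.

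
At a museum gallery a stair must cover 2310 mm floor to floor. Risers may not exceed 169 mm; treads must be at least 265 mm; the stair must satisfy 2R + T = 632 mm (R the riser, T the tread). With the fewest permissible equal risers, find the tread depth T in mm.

302 mm

2310 / 169 = 13.67, so 14 risers are needed.
Each riser is 2310/14 = 165 mm (≤ 169 mm).
T = 632 − 2·165 = 302 mm, which satisfies the 265 mm minimum.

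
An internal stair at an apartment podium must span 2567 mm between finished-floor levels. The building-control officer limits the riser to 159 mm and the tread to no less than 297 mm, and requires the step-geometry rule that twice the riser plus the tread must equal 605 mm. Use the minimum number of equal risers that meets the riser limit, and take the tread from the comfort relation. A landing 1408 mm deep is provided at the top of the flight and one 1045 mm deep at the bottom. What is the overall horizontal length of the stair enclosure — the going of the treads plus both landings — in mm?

7301 mm

At most 159 each: 2567/159 = 16.14, giving 17 risers.
Each riser is 2567/17 = 151 mm (≤ 159 mm).
From 2R + T = 605: T = 605 − 302 = 303 mm.
17 risers give 16 treads; going = 16 × 303 = 4848 mm.
Enclosure = 4848 + 1408 + 1045 = 7301 mm.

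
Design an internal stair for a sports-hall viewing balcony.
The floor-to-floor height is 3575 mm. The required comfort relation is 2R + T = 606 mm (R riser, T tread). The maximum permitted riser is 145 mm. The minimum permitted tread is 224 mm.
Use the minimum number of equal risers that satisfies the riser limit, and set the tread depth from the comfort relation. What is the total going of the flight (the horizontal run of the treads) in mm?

3575 / 145 = 24.655 → round up to 25 risers.
R = 3575 ÷ 25 = 143 mm.
Tread T = 606 − 2 × 143 = 320 mm (≥ 224 mm).
Going = (25 − 1) × 320 = 7680 mm.

7680 mm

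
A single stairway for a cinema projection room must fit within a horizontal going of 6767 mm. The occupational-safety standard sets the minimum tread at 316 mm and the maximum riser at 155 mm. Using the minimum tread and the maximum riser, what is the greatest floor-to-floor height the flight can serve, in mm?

6767 / 316 = 21.41, so 21 treads fit.
Risers = treads + 1 = 22.
Maximum height = 22 × 155 = 3410 mm.

3410 mm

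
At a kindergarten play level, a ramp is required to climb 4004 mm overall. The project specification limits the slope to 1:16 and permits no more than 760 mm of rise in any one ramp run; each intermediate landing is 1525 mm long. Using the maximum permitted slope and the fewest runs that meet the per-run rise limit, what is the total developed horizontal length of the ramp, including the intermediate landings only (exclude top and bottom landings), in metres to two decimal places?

4004 / 760 = 5.268 → round up to 6 ramp runs. That means 5 intermediate landings.
Ramp run (horizontal) at 1:16: 4004 × 16 = 64064 mm.
5 intermediate landings contribute 5 × 1525 = 7625 mm.
Total developed length = 64064 + 7625 = 71689 mm.
= 71.69 m.

71.69 m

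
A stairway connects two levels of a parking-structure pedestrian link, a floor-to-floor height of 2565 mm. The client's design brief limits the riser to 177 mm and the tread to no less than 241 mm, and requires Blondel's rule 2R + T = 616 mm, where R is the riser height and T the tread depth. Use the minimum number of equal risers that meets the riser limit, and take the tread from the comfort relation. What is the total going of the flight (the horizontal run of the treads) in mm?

2565 / 177 = 14.49, so 15 risers are needed.
Riser R = 2565 / 15 = 171 mm, within the 177 mm limit.
T = 616 − 2·171 = 274 mm, which satisfies the 241 mm minimum.
Treads = 15 − 1 = 14; going = 14 × 274 = 3836 mm.

3836 mm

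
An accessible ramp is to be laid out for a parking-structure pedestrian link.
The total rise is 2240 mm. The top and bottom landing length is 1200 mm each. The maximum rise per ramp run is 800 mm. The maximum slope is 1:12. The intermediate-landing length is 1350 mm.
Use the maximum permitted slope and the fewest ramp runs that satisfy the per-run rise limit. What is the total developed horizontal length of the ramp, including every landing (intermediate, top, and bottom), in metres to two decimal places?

31.98 m

2240 / 800 = 2.80, so 3 ramp runs are needed. That means 2 intermediate landings.
Ramp run (horizontal) at 1:12: 2240 × 12 = 26880 mm.
Intermediate landings: 2 × 1350 = 2700 mm.
Top and bottom landings: 2 × 1200 = 2400 mm.
Total = 26880 + 2700 + 2400 = 31980 mm.
= 31.98 m.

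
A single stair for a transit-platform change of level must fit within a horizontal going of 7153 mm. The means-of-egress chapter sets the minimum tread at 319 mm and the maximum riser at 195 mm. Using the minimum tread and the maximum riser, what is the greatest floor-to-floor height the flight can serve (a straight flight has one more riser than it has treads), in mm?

7153 / 319 = 22.42, so 22 treads fit.
Risers = treads + 1 = 23.
Maximum height = 23 × 195 = 4485 mm.

4485 mm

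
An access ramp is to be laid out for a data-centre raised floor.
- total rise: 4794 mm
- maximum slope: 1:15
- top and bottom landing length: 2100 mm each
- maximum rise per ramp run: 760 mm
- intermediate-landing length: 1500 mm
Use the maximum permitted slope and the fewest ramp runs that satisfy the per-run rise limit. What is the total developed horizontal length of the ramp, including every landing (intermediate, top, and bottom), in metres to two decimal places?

At most 760 each: 4794/760 = 6.31, giving 7 ramp runs. That means 6 intermediate landings.
Ramp run (horizontal) at 1:15: 4794 × 15 = 71910 mm.
6 intermediate landings contribute 6 × 1500 = 9000 mm.
Top and bottom landings: 2 × 2100 = 4200 mm.
Total = 71910 + 9000 + 4200 = 85110 mm.
= 85.11 m.

85.11 m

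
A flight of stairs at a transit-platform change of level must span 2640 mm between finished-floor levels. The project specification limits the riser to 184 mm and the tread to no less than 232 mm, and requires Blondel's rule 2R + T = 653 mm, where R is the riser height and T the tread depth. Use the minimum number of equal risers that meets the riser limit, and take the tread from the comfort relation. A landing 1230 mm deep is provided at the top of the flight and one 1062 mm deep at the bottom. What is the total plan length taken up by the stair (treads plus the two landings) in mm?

2640 / 184 = 14.35, so 15 risers are needed.
Each riser is 2640/15 = 176 mm (≤ 184 mm).
From 2R + T = 653: T = 653 − 352 = 301 mm.
Treads = 15 − 1 = 14; going = 14 × 301 = 4214 mm.
Add landings: 4214 + 1230 + 1062 = 6506 mm.

6506 mm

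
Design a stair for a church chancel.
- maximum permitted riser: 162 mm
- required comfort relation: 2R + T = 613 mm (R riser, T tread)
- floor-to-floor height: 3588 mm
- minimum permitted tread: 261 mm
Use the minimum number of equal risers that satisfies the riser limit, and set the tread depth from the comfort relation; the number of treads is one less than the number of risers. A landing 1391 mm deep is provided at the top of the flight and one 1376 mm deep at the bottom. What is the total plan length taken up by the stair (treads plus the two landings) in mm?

⌈3588/162⌉ = 23 risers.
R = 3588 ÷ 23 = 156 mm.
From 2R + T = 613: T = 613 − 312 = 301 mm.
23 risers give 22 treads; going = 22 × 301 = 6622 mm.
Add landings: 6622 + 1391 + 1376 = 9389 mm.

9389 mm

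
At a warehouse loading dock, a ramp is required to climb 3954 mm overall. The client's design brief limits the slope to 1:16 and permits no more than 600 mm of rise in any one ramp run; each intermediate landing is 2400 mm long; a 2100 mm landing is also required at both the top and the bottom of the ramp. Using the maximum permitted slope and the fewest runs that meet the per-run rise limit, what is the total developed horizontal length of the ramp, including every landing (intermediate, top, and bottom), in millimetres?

⌈3954/600⌉ = 7 ramp runs. That means 6 intermediate landings.
Horizontal run for 3954 mm of rise at 1:16 is 3954 × 16 = 63264 mm.
6 intermediate landings contribute 6 × 2400 = 14400 mm.
Top and bottom landings: 2 × 2100 = 4200 mm.
Total = 63264 + 14400 + 4200 = 81864 mm.

81864 mm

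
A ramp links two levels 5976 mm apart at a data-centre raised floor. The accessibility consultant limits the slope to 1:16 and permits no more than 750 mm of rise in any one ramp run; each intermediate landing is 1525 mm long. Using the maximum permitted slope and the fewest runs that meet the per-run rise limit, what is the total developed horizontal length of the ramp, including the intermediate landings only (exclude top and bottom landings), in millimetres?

106291 mm

⌈5976/750⌉ = 8 ramp runs. That means 7 intermediate landings.
Horizontal run for 5976 mm of rise at 1:16 is 5976 × 16 = 95616 mm.
Intermediate landings: 7 × 1525 = 10675 mm.
Developed length = 95616 + 10675 = 106291 mm.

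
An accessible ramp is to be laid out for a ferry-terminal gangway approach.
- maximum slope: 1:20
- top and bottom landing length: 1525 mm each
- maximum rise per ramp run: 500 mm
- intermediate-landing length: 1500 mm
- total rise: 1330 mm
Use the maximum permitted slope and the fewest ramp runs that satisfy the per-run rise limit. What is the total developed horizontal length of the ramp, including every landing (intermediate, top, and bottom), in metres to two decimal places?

32.65 m

⌈1330/500⌉ = 3 ramp runs. That means 2 intermediate landings.
Horizontal run for 1330 mm of rise at 1:20 is 1330 × 20 = 26600 mm.
2 intermediate landings contribute 2 × 1500 = 3000 mm.
Top and bottom landings: 2 × 1525 = 3050 mm.
Total = 26600 + 3000 + 3050 = 32650 mm.
= 32.65 m.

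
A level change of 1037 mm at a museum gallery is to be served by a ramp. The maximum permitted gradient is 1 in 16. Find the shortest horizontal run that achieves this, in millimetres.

16592 mm

Run = rise × 16 = 1037 × 16 = 16592 mm.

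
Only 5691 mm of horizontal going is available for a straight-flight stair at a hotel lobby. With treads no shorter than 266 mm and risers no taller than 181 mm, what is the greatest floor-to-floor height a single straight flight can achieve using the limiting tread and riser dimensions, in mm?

3982 mm

5691 / 266 = 21.39, so 21 treads fit.
Risers = treads + 1 = 22.
Maximum height = 22 × 181 = 3982 mm.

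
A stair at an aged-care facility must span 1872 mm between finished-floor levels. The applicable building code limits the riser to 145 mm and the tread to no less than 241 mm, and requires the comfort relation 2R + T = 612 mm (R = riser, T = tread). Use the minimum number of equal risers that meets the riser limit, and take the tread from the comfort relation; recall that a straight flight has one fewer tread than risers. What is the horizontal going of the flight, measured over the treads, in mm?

3888 mm

At most 145 each: 1872/145 = 12.91, giving 13 risers.
R = 1872 ÷ 13 = 144 mm.
Tread T = 612 − 2 × 144 = 324 mm (≥ 241 mm).
Treads = 13 − 1 = 12; going = 12 × 324 = 3888 mm.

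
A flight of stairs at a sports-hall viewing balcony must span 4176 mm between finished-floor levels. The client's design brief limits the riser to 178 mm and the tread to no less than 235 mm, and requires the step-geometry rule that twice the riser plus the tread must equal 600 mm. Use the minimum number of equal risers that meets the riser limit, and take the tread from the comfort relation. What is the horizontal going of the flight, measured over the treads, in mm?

4176 / 178 = 23.461 → round up to 24 risers.
R = 4176 ÷ 24 = 174 mm.
Tread T = 600 − 2 × 174 = 252 mm (≥ 235 mm).
Going = (24 − 1) × 252 = 5796 mm.

5796 mm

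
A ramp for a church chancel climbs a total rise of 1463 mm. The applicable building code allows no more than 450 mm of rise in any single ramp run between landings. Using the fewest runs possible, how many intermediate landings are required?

3 intermediate landings

1463 / 450 = 3.251 → round up to 4 ramp runs.
4 runs are separated by 3 intermediate landings.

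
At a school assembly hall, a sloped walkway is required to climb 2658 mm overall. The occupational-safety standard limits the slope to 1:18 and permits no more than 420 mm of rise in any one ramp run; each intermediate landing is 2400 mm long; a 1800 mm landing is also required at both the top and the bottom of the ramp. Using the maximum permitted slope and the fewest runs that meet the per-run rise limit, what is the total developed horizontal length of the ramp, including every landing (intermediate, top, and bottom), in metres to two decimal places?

2658 / 420 = 6.33, so 7 ramp runs are needed. That means 6 intermediate landings.
Ramp run (horizontal) at 1:18: 2658 × 18 = 47844 mm.
6 intermediate landings contribute 6 × 2400 = 14400 mm.
Top and bottom landings: 2 × 1800 = 3600 mm.
Total = 47844 + 14400 + 3600 = 65844 mm.
= 65.84 m.

65.84 m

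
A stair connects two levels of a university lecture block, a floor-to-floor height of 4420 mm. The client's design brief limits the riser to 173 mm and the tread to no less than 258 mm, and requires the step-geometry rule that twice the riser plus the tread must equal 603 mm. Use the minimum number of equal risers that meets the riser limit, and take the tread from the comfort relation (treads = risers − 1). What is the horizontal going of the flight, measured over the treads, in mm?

6575 mm

⌈4420/173⌉ = 26 risers.
R = 4420 ÷ 26 = 170 mm.
T = 603 − 2·170 = 263 mm, which satisfies the 258 mm minimum.
Going = (26 − 1) × 263 = 6575 mm.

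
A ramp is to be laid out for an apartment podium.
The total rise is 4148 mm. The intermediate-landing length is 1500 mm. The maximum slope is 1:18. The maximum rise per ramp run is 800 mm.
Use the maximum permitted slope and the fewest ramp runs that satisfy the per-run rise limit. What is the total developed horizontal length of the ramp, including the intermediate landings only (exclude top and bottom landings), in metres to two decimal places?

At most 800 each: 4148/800 = 5.18, giving 6 ramp runs. That means 5 intermediate landings.
Horizontal run for 4148 mm of rise at 1:18 is 4148 × 18 = 74664 mm.
Intermediate landings: 5 × 1500 = 7500 mm.
Developed length = 74664 + 7500 = 82164 mm.
= 82.16 m.

82.16 m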